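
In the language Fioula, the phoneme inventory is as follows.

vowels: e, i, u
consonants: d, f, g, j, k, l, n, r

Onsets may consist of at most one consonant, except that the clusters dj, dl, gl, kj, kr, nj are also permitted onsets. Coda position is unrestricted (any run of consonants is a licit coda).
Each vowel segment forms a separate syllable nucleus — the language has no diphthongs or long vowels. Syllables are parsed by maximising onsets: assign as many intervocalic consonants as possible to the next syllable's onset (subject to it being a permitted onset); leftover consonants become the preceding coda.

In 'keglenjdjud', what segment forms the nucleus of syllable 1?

The vowels are e, e, u — 3 nuclei, so 3 syllables.
The first nucleus (vowel 1 from the left) is /e/.

e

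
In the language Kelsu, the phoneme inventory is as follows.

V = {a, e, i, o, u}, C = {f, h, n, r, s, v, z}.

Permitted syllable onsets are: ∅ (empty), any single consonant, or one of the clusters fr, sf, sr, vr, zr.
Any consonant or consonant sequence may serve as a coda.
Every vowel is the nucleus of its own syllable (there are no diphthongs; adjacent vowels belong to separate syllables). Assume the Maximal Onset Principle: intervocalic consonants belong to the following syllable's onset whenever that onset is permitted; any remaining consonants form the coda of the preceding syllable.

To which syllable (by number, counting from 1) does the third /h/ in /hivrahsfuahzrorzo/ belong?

4

The vowels are i, a, u, a, o, o — 6 nuclei, so 6 syllables.
/i…a/ gap (V1→V2): /vr/ is a licit onset in full, so it all attaches to the next syllable.
/a…u/ gap (V2→V3): /hsf/; trying suffixes from longest down, /sf/ is the first permitted one, so coda /h/ | onset /sf/.
/u…a/ gap (V3→V4): no consonants, so the boundary falls immediately after /u/.
/a…o/ gap (V4→V5): /hzr/; trying suffixes from longest down, /zr/ is the first permitted one, so coda /h/ | onset /zr/.
/o…o/ gap (V5→V6): /rz/ splits as /r/ + /z/ (/z/ is the longest suffix that is a licit onset).
So the parse is hi.vrah.sfu.ah.zror.zo.
The third /h/ is in the coda of syllable 4 (/ah/).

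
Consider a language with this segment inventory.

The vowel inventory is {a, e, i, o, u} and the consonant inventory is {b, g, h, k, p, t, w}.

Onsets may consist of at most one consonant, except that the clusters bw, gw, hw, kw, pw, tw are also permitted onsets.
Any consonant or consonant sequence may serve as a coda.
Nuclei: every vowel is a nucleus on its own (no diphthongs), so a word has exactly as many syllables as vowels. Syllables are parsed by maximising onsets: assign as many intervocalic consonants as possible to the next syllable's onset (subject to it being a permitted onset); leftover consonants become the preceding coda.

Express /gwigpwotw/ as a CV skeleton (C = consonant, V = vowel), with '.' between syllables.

CCVC.CCVCC

Vowels present: i, o; each is a nucleus, giving 2 syllables.
Between /i/ (V1) and /o/ (V2): /gpw/ — longest licit onset from the right is /pw/, leaving /g/ as coda.
Syllabification: gwig.pwotw.
Mapping each syllable to C/V: /gwig/ → CCVC, /pwotw/ → CCVCC.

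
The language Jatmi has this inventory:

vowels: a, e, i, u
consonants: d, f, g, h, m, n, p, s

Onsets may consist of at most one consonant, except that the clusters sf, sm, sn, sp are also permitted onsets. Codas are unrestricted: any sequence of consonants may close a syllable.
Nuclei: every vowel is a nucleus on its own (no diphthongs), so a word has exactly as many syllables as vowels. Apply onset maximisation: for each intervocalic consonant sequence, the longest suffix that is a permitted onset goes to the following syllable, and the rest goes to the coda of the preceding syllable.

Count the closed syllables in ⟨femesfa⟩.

Nuclei (vowels): e, e, a → 3 syllables.
σ1/σ2 boundary: /m/ is a single consonant, so it becomes the next onset.
σ2/σ3 boundary: /sf/ — entire cluster is a permitted onset → onset /sf/, coda ∅.
Syllabification: fe.me.sfa.
Classifying each syllable: /fe/ (open), /me/ (open), /sfa/ (open).
Closed syllables: 0.

0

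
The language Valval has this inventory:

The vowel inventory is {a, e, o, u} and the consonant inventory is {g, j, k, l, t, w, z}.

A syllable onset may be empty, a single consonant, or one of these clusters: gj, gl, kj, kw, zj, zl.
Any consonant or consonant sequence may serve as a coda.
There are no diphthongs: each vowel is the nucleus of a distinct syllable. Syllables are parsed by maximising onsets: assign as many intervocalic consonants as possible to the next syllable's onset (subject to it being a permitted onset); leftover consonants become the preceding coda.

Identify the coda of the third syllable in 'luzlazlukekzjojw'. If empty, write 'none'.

none

The vowels are u, a, u, e, o — 5 nuclei, so 5 syllables.
/u…a/ gap (V1→V2): /zl/ — entire cluster is a permitted onset → onset /zl/, coda ∅.
/a…u/ gap (V2→V3): cluster /zl/ — /zl/ is itself a permitted onset, so the whole cluster goes right; preceding coda = ∅.
/u…e/ gap (V3→V4): /k/ is a single consonant, so it becomes the next onset.
/e…o/ gap (V4→V5): cluster /kzj/ — the longest permitted-onset suffix is /zj/; onset = /zj/, preceding coda = /k/.
Syllabification: lu.zla.zlu.kek.zjojw.
Syllable 3 is /zlu/: onset /zl/, nucleus /u/, coda ∅.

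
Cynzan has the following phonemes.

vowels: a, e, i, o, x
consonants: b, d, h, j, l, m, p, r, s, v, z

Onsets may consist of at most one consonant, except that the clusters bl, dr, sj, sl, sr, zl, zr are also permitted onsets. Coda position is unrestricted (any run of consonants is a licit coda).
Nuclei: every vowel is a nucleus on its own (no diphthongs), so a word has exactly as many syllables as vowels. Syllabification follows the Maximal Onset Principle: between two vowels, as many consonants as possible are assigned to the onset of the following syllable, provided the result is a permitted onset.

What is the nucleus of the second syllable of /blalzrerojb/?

e

Vowels present: a, e, o; each is a nucleus, giving 3 syllables.
The second nucleus (vowel 2 from the left) is /e/.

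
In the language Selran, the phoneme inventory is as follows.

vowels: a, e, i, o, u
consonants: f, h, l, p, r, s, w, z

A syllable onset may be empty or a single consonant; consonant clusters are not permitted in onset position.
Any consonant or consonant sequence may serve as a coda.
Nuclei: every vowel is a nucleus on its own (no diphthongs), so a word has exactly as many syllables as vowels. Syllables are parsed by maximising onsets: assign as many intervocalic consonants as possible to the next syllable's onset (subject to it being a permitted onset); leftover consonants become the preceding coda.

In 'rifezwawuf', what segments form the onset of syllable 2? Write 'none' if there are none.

f

Vowels present: i, e, a, u; each is a nucleus, giving 4 syllables.
/i…e/ gap (V1→V2): just /f/ — single C goes to the following onset.
/e…a/ gap (V2→V3): cluster /zw/ — the longest permitted-onset suffix is /w/; onset = /w/, preceding coda = /z/.
/a…u/ gap (V3→V4): just /w/ — single C goes to the following onset.
So the parse is ri.fez.wa.wuf.
Syllable 2 is /fez/: onset /f/, nucleus /e/, coda /z/.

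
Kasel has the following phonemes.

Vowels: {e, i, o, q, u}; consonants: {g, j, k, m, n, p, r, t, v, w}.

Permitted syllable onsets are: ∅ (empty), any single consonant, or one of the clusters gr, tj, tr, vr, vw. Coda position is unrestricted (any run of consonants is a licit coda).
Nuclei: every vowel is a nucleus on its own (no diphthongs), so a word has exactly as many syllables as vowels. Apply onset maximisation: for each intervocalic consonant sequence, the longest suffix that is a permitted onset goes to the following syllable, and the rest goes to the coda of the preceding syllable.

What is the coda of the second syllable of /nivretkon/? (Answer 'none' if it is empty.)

t

The vowels are i, e, o — 3 nuclei, so 3 syllables.
σ1/σ2 boundary: cluster /vr/ — /vr/ is itself a permitted onset, so the whole cluster goes right; preceding coda = ∅.
σ2/σ3 boundary: /tk/; trying suffixes from longest down, /k/ is the first permitted one, so coda /t/ | onset /k/.
Syllabification: ni.vret.kon.
Syllable 2 is /vret/: onset /vr/, nucleus /e/, coda /t/.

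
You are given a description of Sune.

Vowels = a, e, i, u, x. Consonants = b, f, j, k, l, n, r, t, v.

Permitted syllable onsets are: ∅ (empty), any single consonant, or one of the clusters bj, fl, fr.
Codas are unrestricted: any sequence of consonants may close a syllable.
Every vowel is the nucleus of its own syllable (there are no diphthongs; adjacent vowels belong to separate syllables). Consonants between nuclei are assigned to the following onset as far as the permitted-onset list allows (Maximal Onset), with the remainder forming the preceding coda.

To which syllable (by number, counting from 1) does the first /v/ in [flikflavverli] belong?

Vowels present: i, a, e, i; each is a nucleus, giving 4 syllables.
σ1/σ2 boundary: /kfl/ splits as /k/ + /fl/ (/fl/ is the longest suffix that is a licit onset).
σ2/σ3 boundary: /vv/ splits as /v/ + /v/ (/v/ is the longest suffix that is a licit onset).
σ3/σ4 boundary: /rl/; trying suffixes from longest down, /l/ is the first permitted one, so coda /r/ | onset /l/.
Putting it together: flik.flav.ver.li.
The first /v/ is in the coda of syllable 2 (/flav/).

2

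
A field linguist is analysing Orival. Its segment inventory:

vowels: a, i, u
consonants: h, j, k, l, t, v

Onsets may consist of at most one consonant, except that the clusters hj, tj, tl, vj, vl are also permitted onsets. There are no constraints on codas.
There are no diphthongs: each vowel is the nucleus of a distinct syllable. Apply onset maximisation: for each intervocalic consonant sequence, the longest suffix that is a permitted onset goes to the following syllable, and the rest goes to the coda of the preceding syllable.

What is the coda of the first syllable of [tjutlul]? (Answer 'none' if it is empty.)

Vowels present: u, u; each is a nucleus, giving 2 syllables.
V1 /u/ – V2 /u/: /tl/ — entire cluster is a permitted onset → onset /tl/, coda ∅.
Syllabification: tju.tlul.
Syllable 1 is /tju/: onset /tj/, nucleus /u/, coda ∅.

none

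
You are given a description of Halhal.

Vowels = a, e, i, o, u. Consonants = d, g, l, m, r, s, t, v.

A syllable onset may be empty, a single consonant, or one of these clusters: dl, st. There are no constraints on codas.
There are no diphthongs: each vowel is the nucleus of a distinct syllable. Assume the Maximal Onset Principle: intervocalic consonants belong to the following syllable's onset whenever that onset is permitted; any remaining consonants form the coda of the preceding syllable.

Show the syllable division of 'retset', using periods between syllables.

The vowels are e, e — 2 nuclei, so 2 syllables.
/e…e/ gap (V1→V2): /ts/ splits as /t/ + /s/ (/s/ is the longest suffix that is a licit onset).

ret.set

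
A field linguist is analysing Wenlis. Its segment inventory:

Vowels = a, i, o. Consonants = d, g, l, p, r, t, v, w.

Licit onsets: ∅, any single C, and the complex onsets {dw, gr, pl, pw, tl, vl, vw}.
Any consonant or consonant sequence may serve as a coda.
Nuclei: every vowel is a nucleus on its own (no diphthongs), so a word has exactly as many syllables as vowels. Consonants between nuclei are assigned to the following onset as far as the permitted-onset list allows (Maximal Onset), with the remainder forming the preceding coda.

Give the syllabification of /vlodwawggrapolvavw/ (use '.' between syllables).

vlo.dwawg.gra.pol.vavw

The vowels are o, a, a, o, a — 5 nuclei, so 5 syllables.
σ1/σ2 boundary: /dw/ is a licit onset in full, so it all attaches to the next syllable.
σ2/σ3 boundary: /wggr/ splits as /wg/ + /gr/ (/gr/ is the longest suffix that is a licit onset).
σ3/σ4 boundary: /p/ is a single consonant, so it becomes the next onset.
σ4/σ5 boundary: /lv/ splits as /l/ + /v/ (/v/ is the longest suffix that is a licit onset).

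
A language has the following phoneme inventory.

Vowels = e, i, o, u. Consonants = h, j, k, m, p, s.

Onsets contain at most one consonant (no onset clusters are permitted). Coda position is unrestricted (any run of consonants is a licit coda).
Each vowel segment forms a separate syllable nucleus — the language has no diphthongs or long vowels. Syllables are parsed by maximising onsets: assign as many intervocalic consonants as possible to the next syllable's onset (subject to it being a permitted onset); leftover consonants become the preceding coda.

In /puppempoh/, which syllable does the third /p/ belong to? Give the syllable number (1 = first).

Nuclei (vowels): u, e, o → 3 syllables.
σ1/σ2 boundary: /pp/ splits as /p/ + /p/ (/p/ is the longest suffix that is a licit onset).
σ2/σ3 boundary: /mp/ splits as /m/ + /p/ (/p/ is the longest suffix that is a licit onset).
So the parse is pup.pem.poh.
The third /p/ is in the onset of syllable 2 (/pem/).

2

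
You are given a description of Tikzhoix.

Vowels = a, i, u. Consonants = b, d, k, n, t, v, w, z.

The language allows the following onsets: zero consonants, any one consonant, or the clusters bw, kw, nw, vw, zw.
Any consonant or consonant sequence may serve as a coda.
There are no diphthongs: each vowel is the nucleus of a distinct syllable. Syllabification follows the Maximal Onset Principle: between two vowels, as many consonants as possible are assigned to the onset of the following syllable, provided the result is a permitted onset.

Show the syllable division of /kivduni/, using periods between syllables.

Nuclei (vowels): i, u, i → 3 syllables.
V1 /i/ – V2 /u/: /vd/; trying suffixes from longest down, /d/ is the first permitted one, so coda /v/ | onset /d/.
V2 /u/ – V3 /i/: /n/ is a single consonant, so it becomes the next onset.

kiv.du.ni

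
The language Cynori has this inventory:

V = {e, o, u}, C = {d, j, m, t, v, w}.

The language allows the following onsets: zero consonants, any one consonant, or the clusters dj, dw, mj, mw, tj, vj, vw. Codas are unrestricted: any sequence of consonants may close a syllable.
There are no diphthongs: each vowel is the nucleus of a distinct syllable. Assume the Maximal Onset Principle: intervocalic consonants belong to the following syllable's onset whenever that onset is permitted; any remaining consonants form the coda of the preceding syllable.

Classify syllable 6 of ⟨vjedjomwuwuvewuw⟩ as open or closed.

Nuclei (vowels): e, o, u, u, e, u → 6 syllables.
Between /e/ (V1) and /o/ (V2): /dj/ is a licit onset in full, so it all attaches to the next syllable.
Between /o/ (V2) and /u/ (V3): /mw/ is a licit onset in full, so it all attaches to the next syllable.
Between /u/ (V3) and /u/ (V4): /w/ → onset of the next syllable (single consonants are always licit onsets).
Between /u/ (V4) and /e/ (V5): /v/ → onset of the next syllable (single consonants are always licit onsets).
Between /e/ (V5) and /u/ (V6): /w/ → onset of the next syllable (single consonants are always licit onsets).
Syllabification: vje.djo.mwu.wu.ve.wuw.
Syllable 6 is /wuw/ with coda /w/, so it is closed.

closed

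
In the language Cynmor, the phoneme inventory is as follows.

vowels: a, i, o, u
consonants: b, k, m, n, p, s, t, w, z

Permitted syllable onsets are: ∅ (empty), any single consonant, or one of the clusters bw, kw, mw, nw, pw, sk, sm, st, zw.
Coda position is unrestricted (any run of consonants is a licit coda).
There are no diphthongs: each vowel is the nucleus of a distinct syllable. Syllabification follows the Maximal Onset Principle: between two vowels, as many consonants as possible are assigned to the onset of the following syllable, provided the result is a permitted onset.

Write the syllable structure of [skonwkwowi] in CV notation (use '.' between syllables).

CCVCC.CCV.CV

The vowels are o, o, i — 3 nuclei, so 3 syllables.
Between /o/ (V1) and /o/ (V2): /nwkw/; trying suffixes from longest down, /kw/ is the first permitted one, so coda /nw/ | onset /kw/.
Between /o/ (V2) and /i/ (V3): just /w/ — single C goes to the following onset.
Putting it together: skonw.kwo.wi.
Mapping each syllable to C/V: /skonw/ → CCVCC, /kwo/ → CCV, /wi/ → CV.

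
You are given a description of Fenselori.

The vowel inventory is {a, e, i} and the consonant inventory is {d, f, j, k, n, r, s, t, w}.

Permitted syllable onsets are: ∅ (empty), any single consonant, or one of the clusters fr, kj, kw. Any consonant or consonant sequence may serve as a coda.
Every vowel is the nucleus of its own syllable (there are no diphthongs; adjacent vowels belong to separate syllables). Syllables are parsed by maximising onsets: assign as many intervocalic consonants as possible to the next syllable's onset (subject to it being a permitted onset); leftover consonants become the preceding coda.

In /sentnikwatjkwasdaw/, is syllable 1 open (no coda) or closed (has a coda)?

Nuclei (vowels): e, i, a, a, a → 5 syllables.
Between /e/ (V1) and /i/ (V2): /ntn/ splits as /nt/ + /n/ (/n/ is the longest suffix that is a licit onset).
Between /i/ (V2) and /a/ (V3): /kw/ — entire cluster is a permitted onset → onset /kw/, coda ∅.
Between /a/ (V3) and /a/ (V4): /tjkw/ splits as /tj/ + /kw/ (/kw/ is the longest suffix that is a licit onset).
Between /a/ (V4) and /a/ (V5): cluster /sd/ — the longest permitted-onset suffix is /d/; onset = /d/, preceding coda = /s/.
So the parse is sent.ni.kwatj.kwas.daw.
Syllable 1 is /sent/ with coda /nt/, so it is closed.

closed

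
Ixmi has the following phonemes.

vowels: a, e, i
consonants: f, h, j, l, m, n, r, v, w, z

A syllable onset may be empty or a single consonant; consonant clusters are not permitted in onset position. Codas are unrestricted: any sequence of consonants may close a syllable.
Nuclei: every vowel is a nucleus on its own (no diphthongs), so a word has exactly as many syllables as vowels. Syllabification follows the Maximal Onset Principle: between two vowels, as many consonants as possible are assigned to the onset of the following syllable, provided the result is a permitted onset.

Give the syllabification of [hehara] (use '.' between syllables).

The vowels are e, a, a — 3 nuclei, so 3 syllables.
/e…a/ gap (V1→V2): just /h/ — single C goes to the following onset.
/a…a/ gap (V2→V3): just /r/ — single C goes to the following onset.

he.ha.ra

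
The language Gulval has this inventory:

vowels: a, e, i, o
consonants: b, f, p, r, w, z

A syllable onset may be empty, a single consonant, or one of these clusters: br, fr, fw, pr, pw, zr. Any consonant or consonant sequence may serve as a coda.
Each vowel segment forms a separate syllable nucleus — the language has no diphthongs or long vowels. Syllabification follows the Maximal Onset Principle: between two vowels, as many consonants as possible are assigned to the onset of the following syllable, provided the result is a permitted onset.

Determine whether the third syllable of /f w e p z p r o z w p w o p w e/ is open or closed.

Nuclei (vowels): e, o, o, e → 4 syllables.
V1 /e/ – V2 /o/: cluster /pzpr/ — the longest permitted-onset suffix is /pr/; onset = /pr/, preceding coda = /pz/.
V2 /o/ – V3 /o/: /zwpw/ — longest licit onset from the right is /pw/, leaving /zw/ as coda.
V3 /o/ – V4 /e/: cluster /pw/ — /pw/ is itself a permitted onset, so the whole cluster goes right; preceding coda = ∅.
Syllabification: fwepz.prozw.pwo.pwe.
Syllable 3 is /pwo/; it ends in its nucleus with no coda, so it is open.

open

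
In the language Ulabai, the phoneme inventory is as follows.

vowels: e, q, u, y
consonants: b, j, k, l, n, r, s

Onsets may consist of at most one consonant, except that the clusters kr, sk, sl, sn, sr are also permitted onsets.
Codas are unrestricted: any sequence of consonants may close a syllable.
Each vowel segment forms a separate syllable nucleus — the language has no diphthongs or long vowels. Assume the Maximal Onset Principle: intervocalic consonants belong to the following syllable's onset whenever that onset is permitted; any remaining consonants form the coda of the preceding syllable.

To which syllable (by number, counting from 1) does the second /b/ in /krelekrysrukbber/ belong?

The vowels are e, e, y, u, e — 5 nuclei, so 5 syllables.
σ1/σ2 boundary: just /l/ — single C goes to the following onset.
σ2/σ3 boundary: cluster /kr/ — /kr/ is itself a permitted onset, so the whole cluster goes right; preceding coda = ∅.
σ3/σ4 boundary: /sr/ — entire cluster is a permitted onset → onset /sr/, coda ∅.
σ4/σ5 boundary: /kbb/ — longest licit onset from the right is /b/, leaving /kb/ as coda.
Result: kre.le.kry.srukb.ber.
The second /b/ is in the onset of syllable 5 (/ber/).

5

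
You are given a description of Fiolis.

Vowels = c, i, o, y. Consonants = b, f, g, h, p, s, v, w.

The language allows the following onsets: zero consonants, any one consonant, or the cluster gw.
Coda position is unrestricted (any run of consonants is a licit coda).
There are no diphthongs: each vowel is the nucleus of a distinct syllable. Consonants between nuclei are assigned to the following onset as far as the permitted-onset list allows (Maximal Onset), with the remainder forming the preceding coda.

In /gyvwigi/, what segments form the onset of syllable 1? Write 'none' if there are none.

g

Nuclei (vowels): y, i, i → 3 syllables.
Between /y/ (V1) and /i/ (V2): cluster /vw/ — the longest permitted-onset suffix is /w/; onset = /w/, preceding coda = /v/.
Between /i/ (V2) and /i/ (V3): /g/ is a single consonant, so it becomes the next onset.
Putting it together: gyv.wi.gi.
Syllable 1 is /gyv/: onset /g/, nucleus /y/, coda /v/.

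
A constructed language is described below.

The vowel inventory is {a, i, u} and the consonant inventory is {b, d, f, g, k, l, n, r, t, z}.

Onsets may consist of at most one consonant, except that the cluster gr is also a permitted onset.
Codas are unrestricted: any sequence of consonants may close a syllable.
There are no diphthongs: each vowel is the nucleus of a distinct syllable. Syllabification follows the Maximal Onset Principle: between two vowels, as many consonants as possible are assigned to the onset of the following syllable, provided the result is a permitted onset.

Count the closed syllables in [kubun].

Nuclei (vowels): u, u → 2 syllables.
Between /u/ (V1) and /u/ (V2): /b/ → onset of the next syllable (single consonants are always licit onsets).
So the parse is ku.bun.
Classifying each syllable: /ku/ (open), /bun/ (closed).
Closed syllables: 1.

1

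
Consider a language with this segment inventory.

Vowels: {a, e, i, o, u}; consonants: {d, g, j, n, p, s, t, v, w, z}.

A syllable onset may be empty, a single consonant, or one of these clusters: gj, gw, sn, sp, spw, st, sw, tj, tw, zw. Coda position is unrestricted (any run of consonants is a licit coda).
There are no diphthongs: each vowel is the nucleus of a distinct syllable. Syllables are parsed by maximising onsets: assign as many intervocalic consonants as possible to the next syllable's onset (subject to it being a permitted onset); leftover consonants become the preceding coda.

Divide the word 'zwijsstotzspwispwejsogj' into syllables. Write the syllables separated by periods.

zwijs.stotz.spwi.spwej.sogj

The vowels are i, o, i, e, o — 5 nuclei, so 5 syllables.
Between /i/ (V1) and /o/ (V2): cluster /jsst/ — the longest permitted-onset suffix is /st/; onset = /st/, preceding coda = /js/.
Between /o/ (V2) and /i/ (V3): /tzspw/ splits as /tz/ + /spw/ (/spw/ is the longest suffix that is a licit onset).
Between /i/ (V3) and /e/ (V4): cluster /spw/ — /spw/ is itself a permitted onset, so the whole cluster goes right; preceding coda = ∅.
Between /e/ (V4) and /o/ (V5): /js/; trying suffixes from longest down, /s/ is the first permitted one, so coda /j/ | onset /s/.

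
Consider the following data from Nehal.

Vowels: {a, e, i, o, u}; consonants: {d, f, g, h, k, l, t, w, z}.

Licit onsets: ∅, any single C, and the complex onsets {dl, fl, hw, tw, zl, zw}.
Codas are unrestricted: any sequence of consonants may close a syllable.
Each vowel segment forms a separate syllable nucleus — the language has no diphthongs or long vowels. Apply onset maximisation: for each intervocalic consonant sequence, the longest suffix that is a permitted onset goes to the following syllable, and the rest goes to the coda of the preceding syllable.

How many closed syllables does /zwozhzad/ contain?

Nuclei (vowels): o, a → 2 syllables.
σ1/σ2 boundary: /zhz/ — longest licit onset from the right is /z/, leaving /zh/ as coda.
Result: zwozh.zad.
Classifying each syllable: /zwozh/ (closed), /zad/ (closed).
Closed syllables: 2.

2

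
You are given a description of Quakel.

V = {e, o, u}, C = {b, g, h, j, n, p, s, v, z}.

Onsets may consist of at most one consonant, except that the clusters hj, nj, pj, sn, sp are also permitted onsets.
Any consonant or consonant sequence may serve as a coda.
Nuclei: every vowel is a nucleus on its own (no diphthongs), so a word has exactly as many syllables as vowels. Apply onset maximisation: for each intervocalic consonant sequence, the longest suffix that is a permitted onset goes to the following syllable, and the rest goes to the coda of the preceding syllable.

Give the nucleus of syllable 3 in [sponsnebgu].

Nuclei (vowels): o, e, u → 3 syllables.
The third nucleus (vowel 3 from the left) is /u/.

u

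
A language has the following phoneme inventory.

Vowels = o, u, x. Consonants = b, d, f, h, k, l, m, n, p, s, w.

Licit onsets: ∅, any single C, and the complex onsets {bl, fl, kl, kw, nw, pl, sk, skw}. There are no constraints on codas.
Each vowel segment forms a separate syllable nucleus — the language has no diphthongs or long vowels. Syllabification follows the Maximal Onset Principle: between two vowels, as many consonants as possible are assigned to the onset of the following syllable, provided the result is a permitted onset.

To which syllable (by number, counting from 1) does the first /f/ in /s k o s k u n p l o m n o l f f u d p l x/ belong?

Vowels present: o, u, o, o, u, x; each is a nucleus, giving 6 syllables.
V1 /o/ – V2 /u/: /sk/ is a licit onset in full, so it all attaches to the next syllable.
V2 /u/ – V3 /o/: cluster /npl/ — the longest permitted-onset suffix is /pl/; onset = /pl/, preceding coda = /n/.
V3 /o/ – V4 /o/: /mn/ splits as /m/ + /n/ (/n/ is the longest suffix that is a licit onset).
V4 /o/ – V5 /u/: /lff/; trying suffixes from longest down, /f/ is the first permitted one, so coda /lf/ | onset /f/.
V5 /u/ – V6 /x/: /dpl/ splits as /d/ + /pl/ (/pl/ is the longest suffix that is a licit onset).
Putting it together: sko.skun.plom.nolf.fud.plx.
The first /f/ is in the coda of syllable 4 (/nolf/).

4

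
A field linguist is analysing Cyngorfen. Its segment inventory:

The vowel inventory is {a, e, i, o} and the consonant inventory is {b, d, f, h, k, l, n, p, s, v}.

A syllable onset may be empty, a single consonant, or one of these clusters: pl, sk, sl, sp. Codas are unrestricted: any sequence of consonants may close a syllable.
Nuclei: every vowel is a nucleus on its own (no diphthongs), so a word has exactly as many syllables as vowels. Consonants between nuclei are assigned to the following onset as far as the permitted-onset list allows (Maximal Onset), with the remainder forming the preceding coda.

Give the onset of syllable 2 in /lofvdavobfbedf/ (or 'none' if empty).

d

Nuclei (vowels): o, a, o, e → 4 syllables.
Between /o/ (V1) and /a/ (V2): /fvd/ splits as /fv/ + /d/ (/d/ is the longest suffix that is a licit onset).
Between /a/ (V2) and /o/ (V3): /v/ is a single consonant, so it becomes the next onset.
Between /o/ (V3) and /e/ (V4): /bfb/ splits as /bf/ + /b/ (/b/ is the longest suffix that is a licit onset).
Syllabification: lofv.da.vobf.bedf.
Syllable 2 is /da/: onset /d/, nucleus /a/, coda ∅.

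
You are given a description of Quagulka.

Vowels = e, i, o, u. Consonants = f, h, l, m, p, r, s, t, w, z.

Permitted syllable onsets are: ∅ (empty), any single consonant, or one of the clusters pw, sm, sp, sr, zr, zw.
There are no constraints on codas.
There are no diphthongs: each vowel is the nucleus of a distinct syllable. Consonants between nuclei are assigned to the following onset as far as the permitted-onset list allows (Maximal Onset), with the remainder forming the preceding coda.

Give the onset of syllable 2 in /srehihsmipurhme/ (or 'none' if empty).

Nuclei (vowels): e, i, i, u, e → 5 syllables.
σ1/σ2 boundary: just /h/ — single C goes to the following onset.
σ2/σ3 boundary: /hsm/ splits as /h/ + /sm/ (/sm/ is the longest suffix that is a licit onset).
σ3/σ4 boundary: /p/ → onset of the next syllable (single consonants are always licit onsets).
σ4/σ5 boundary: /rhm/ splits as /rh/ + /m/ (/m/ is the longest suffix that is a licit onset).
Syllabification: sre.hih.smi.purh.me.
Syllable 2 is /hih/: onset /h/, nucleus /i/, coda /h/.

h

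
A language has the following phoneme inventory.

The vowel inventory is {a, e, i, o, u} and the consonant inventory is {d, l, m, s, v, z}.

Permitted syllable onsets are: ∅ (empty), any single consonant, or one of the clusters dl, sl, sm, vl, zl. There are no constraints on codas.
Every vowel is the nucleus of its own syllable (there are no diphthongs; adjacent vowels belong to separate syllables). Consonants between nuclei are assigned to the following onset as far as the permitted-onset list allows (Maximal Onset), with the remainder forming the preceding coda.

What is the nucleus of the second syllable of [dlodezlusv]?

e

Nuclei (vowels): o, e, u → 3 syllables.
The second nucleus (vowel 2 from the left) is /e/.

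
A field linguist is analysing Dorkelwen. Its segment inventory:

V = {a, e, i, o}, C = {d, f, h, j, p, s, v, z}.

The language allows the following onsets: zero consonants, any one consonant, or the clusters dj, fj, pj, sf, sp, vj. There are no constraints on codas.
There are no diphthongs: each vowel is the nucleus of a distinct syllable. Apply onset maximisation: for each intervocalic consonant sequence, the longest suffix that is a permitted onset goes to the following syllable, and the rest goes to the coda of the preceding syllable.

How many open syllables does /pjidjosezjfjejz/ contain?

2

The vowels are i, o, e, e — 4 nuclei, so 4 syllables.
Between /i/ (V1) and /o/ (V2): /dj/ — entire cluster is a permitted onset → onset /dj/, coda ∅.
Between /o/ (V2) and /e/ (V3): /s/ → onset of the next syllable (single consonants are always licit onsets).
Between /e/ (V3) and /e/ (V4): cluster /zjfj/ — the longest permitted-onset suffix is /fj/; onset = /fj/, preceding coda = /zj/.
Syllabification: pji.djo.sezj.fjejz.
Classifying each syllable: /pji/ (open), /djo/ (open), /sezj/ (closed), /fjejz/ (closed).
Open syllables: 2.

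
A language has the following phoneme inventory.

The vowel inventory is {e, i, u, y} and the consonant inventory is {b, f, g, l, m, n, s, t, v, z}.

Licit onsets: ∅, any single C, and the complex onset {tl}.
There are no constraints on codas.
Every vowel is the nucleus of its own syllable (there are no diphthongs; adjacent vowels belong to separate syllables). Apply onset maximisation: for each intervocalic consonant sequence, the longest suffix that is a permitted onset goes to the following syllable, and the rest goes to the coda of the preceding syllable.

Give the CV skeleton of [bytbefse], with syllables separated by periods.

Nuclei (vowels): y, e, e → 3 syllables.
Between /y/ (V1) and /e/ (V2): /tb/; trying suffixes from longest down, /b/ is the first permitted one, so coda /t/ | onset /b/.
Between /e/ (V2) and /e/ (V3): /fs/; trying suffixes from longest down, /s/ is the first permitted one, so coda /f/ | onset /s/.
Syllabification: byt.bef.se.
Mapping each syllable to C/V: /byt/ → CVC, /bef/ → CVC, /se/ → CV.

CVC.CVC.CV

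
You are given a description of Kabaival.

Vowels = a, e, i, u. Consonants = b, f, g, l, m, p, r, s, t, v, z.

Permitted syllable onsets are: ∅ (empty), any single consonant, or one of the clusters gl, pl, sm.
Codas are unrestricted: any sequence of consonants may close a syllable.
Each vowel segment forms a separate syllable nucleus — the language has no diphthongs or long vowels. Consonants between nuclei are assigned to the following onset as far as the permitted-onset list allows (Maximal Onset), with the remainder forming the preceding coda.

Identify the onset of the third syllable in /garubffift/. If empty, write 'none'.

Vowels present: a, u, i; each is a nucleus, giving 3 syllables.
/a…u/ gap (V1→V2): /r/ → onset of the next syllable (single consonants are always licit onsets).
/u…i/ gap (V2→V3): /bff/; trying suffixes from longest down, /f/ is the first permitted one, so coda /bf/ | onset /f/.
Syllabification: ga.rubf.fift.
Syllable 3 is /fift/: onset /f/, nucleus /i/, coda /ft/.

f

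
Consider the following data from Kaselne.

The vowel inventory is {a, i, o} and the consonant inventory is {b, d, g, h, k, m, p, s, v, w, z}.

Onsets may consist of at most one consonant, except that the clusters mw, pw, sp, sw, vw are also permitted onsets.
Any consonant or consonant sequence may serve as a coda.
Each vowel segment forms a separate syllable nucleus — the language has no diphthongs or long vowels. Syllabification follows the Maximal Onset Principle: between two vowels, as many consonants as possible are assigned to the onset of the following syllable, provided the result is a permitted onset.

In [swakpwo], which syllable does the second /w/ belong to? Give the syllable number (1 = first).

Nuclei (vowels): a, o → 2 syllables.
/a…o/ gap (V1→V2): /kpw/; trying suffixes from longest down, /pw/ is the first permitted one, so coda /k/ | onset /pw/.
Result: swak.pwo.
The second /w/ is in the onset of syllable 2 (/pwo/).

2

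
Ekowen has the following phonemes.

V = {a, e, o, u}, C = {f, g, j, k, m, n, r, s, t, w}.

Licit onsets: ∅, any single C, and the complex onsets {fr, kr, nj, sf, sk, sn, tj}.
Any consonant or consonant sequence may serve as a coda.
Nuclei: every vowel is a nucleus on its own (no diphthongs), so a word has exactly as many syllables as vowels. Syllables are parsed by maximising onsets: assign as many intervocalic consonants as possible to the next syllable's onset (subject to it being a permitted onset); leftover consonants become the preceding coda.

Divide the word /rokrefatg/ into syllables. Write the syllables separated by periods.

Nuclei (vowels): o, e, a → 3 syllables.
V1 /o/ – V2 /e/: /kr/ is a licit onset in full, so it all attaches to the next syllable.
V2 /e/ – V3 /a/: /f/ is a single consonant, so it becomes the next onset.

ro.kre.fatg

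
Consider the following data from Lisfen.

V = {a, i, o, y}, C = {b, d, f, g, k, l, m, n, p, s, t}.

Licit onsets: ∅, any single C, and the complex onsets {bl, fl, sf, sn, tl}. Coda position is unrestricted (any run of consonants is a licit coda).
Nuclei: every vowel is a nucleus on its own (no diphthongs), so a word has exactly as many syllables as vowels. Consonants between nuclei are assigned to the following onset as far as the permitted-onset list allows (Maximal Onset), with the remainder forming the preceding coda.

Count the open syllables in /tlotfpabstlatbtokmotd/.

0

Nuclei (vowels): o, a, a, o, o → 5 syllables.
σ1/σ2 boundary: /tfp/ — longest licit onset from the right is /p/, leaving /tf/ as coda.
σ2/σ3 boundary: /bstl/; trying suffixes from longest down, /tl/ is the first permitted one, so coda /bs/ | onset /tl/.
σ3/σ4 boundary: /tbt/ splits as /tb/ + /t/ (/t/ is the longest suffix that is a licit onset).
σ4/σ5 boundary: /km/; trying suffixes from longest down, /m/ is the first permitted one, so coda /k/ | onset /m/.
So the parse is tlotf.pabs.tlatb.tok.motd.
Classifying each syllable: /tlotf/ (closed), /pabs/ (closed), /tlatb/ (closed), /tok/ (closed), /motd/ (closed).
Open syllables: 0.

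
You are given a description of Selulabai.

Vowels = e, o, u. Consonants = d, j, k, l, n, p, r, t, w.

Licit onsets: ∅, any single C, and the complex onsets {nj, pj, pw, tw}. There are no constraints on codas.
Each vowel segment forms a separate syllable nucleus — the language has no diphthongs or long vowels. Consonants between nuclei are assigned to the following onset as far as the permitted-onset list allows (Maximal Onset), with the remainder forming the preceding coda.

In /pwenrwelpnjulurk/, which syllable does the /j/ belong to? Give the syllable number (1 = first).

3

Vowels present: e, e, u, u; each is a nucleus, giving 4 syllables.
σ1/σ2 boundary: /nrw/; trying suffixes from longest down, /w/ is the first permitted one, so coda /nr/ | onset /w/.
σ2/σ3 boundary: /lpnj/ — longest licit onset from the right is /nj/, leaving /lp/ as coda.
σ3/σ4 boundary: /l/ → onset of the next syllable (single consonants are always licit onsets).
Result: pwenr.welp.nju.lurk.
The /j/ is in the onset of syllable 3 (/nju/).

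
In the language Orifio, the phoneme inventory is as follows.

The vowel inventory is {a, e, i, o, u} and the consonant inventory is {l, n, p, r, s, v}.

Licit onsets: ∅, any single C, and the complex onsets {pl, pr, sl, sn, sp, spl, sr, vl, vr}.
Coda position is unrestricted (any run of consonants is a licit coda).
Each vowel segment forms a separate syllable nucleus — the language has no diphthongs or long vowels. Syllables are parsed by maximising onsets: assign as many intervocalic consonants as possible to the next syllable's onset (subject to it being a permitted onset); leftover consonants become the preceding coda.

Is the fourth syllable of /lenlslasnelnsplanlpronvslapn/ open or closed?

Nuclei (vowels): e, a, e, a, o, a → 6 syllables.
/e…a/ gap (V1→V2): /nlsl/ — longest licit onset from the right is /sl/, leaving /nl/ as coda.
/a…e/ gap (V2→V3): /sn/ is a licit onset in full, so it all attaches to the next syllable.
/e…a/ gap (V3→V4): /lnspl/ splits as /ln/ + /spl/ (/spl/ is the longest suffix that is a licit onset).
/a…o/ gap (V4→V5): /nlpr/; trying suffixes from longest down, /pr/ is the first permitted one, so coda /nl/ | onset /pr/.
/o…a/ gap (V5→V6): /nvsl/ splits as /nv/ + /sl/ (/sl/ is the longest suffix that is a licit onset).
Result: lenl.sla.sneln.splanl.pronv.slapn.
Syllable 4 is /splanl/ with coda /nl/, so it is closed.

closed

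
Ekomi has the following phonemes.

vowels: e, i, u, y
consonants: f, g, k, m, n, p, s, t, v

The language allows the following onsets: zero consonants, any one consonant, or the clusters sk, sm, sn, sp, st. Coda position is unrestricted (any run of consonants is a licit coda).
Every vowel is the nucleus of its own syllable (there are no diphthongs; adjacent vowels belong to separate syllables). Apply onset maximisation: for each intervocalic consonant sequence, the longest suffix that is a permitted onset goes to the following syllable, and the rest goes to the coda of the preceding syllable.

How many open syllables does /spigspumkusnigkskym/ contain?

The vowels are i, u, u, i, y — 5 nuclei, so 5 syllables.
Between /i/ (V1) and /u/ (V2): /gsp/ splits as /g/ + /sp/ (/sp/ is the longest suffix that is a licit onset).
Between /u/ (V2) and /u/ (V3): /mk/ splits as /m/ + /k/ (/k/ is the longest suffix that is a licit onset).
Between /u/ (V3) and /i/ (V4): /sn/ is a licit onset in full, so it all attaches to the next syllable.
Between /i/ (V4) and /y/ (V5): /gksk/ splits as /gk/ + /sk/ (/sk/ is the longest suffix that is a licit onset).
Putting it together: spig.spum.ku.snigk.skym.
Classifying each syllable: /spig/ (closed), /spum/ (closed), /ku/ (open), /snigk/ (closed), /skym/ (closed).
Open syllables: 1.

1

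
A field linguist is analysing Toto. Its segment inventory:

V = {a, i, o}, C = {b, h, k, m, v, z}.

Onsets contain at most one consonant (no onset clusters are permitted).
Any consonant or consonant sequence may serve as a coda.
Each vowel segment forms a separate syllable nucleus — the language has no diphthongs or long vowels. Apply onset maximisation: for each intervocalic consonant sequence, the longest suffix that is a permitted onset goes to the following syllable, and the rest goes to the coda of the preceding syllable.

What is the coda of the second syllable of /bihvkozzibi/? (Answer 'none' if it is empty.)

The vowels are i, o, i, i — 4 nuclei, so 4 syllables.
Between /i/ (V1) and /o/ (V2): /hvk/ splits as /hv/ + /k/ (/k/ is the longest suffix that is a licit onset).
Between /o/ (V2) and /i/ (V3): cluster /zz/ — the longest permitted-onset suffix is /z/; onset = /z/, preceding coda = /z/.
Between /i/ (V3) and /i/ (V4): /b/ → onset of the next syllable (single consonants are always licit onsets).
Syllabification: bihv.koz.zi.bi.
Syllable 2 is /koz/: onset /k/, nucleus /o/, coda /z/.

z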